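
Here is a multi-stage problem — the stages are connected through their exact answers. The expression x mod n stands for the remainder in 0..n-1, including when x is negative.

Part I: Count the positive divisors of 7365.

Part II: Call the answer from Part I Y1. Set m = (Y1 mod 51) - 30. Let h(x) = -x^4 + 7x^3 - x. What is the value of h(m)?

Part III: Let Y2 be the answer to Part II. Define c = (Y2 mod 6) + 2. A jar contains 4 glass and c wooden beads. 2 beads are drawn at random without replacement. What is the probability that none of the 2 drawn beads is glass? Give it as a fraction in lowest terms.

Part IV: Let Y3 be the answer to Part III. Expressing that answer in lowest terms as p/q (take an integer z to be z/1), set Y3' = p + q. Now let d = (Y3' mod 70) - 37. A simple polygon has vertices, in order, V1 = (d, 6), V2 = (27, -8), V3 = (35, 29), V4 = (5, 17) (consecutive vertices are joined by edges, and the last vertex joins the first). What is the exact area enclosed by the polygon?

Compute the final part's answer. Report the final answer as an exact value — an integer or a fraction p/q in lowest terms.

Part I: 7365 = 3 * 5 * 491; number of divisors = (1+1) * (1+1) * (1+1) = 8; answer 8
Part II: Y1 = 8; m = -22; -1*(-22)^4 + 7*(-22)^3 - 1*(-22)^1 = (-234256) + (-74536) + (22) = -308770; answer -308770
Part III: Y2 = -308770; c = 4; total draws C(8,2) = 28; favorable C(4,2) = 6; P = 3/14; answer 3/14
Part IV: Y3 = 3/14; threaded value p + q = 17; d = -20; cross terms: (-20*-8 - 27*6)=-2, (27*29 - 35*-8)=1063, (35*17 - 5*29)=450, (5*6 - -20*17)=370; twice the area = |1881| = 1881; area = 1881/2; answer 1881/2

1881/2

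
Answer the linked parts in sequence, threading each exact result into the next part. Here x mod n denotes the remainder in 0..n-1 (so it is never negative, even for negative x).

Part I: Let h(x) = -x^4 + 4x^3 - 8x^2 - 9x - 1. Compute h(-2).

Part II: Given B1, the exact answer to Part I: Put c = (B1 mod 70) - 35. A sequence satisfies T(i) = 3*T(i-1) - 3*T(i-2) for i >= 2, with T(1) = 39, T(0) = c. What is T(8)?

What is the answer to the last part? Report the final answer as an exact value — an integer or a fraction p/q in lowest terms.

Part I: -1*(-2)^4 + 4*(-2)^3 - 8*(-2)^2 - 9*(-2)^1 - 1 = (-16) + (-32) + (-32) + (18) + (-1) = -63; answer -63
Part II: B1 = -63; c = -28; T(2) = 3*(39) - 3*(-28) = 201; iterating: T(2)=201, T(3)=486, T(4)=855, T(5)=1107, T(6)=756, T(7)=-1053, T(8)=-5427; answer -5427

-5427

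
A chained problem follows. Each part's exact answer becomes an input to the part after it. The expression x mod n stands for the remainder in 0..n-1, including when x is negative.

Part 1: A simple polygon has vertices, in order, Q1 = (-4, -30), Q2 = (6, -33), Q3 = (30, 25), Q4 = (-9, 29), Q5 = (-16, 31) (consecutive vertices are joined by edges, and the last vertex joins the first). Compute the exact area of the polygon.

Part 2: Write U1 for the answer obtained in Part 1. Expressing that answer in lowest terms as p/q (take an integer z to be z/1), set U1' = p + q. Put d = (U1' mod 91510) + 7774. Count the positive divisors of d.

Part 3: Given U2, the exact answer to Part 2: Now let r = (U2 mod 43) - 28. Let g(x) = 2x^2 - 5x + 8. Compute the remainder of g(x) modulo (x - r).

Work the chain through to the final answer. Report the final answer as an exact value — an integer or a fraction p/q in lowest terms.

908

Part 1: cross terms: (-4*-33 - 6*-30)=312, (6*25 - 30*-33)=1140, (30*29 - -9*25)=1095, (-9*31 - -16*29)=185, (-16*-30 - -4*31)=604; twice the area = |3336| = 3336; area = 1668; answer 1668
Part 2: U1 = 1668; threaded value p + q = 1669; d = 9443; 9443 = 7 * 19 * 71; number of divisors = (1+1) * (1+1) * (1+1) = 8; answer 8
Part 3: U2 = 8; r = -20; remainder = value at the root: 2*(-20)^2 - 5*(-20)^1 + 8 = (800) + (100) + (8) = 908; answer 908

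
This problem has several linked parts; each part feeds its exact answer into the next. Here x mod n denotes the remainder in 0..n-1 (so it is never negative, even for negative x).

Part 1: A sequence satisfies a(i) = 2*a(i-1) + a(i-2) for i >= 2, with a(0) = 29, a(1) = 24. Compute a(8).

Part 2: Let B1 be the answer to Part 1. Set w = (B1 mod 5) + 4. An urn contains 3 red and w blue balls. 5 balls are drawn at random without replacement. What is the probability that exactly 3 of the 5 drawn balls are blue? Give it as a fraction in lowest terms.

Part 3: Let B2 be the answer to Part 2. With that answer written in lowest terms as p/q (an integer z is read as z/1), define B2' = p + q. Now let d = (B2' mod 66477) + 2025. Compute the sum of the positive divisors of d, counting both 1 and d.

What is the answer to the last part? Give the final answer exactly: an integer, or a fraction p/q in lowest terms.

Part 1: a(2) = 2*(24) + 1*(29) = 77; iterating: a(2)=77, a(3)=178, a(4)=433, a(5)=1044, a(6)=2521, a(7)=6086, a(8)=14693; answer 14693
Part 2: B1 = 14693; w = 7; total draws C(10,5) = 252; favorable C(7,3)*C(3,2) = 105; P = 5/12; answer 5/12
Part 3: B2 = 5/12; threaded value p + q = 17; d = 2042; 2042 = 2 * 1021; sigma = (1 + 2) * (1 + 1021) = 3 * 1022 = 3066; answer 3066

3066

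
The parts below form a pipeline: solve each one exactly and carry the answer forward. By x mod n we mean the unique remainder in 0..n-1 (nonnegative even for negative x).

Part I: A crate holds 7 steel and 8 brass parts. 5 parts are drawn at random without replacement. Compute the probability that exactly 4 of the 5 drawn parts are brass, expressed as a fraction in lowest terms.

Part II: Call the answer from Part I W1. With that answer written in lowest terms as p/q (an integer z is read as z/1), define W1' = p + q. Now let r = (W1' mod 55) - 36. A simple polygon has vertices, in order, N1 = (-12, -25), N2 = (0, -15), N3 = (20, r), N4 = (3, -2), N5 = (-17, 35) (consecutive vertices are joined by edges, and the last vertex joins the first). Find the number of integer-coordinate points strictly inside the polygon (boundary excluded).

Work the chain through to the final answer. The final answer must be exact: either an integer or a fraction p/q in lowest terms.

Part I: total draws C(15,5) = 3003; favorable C(8,4)*C(7,1) = 490; P = 70/429; answer 70/429
Part II: W1 = 70/429; threaded value p + q = 499; r = -32; cross terms: (-12*-15 - 0*-25)=180, (0*-32 - 20*-15)=300, (20*-2 - 3*-32)=56, (3*35 - -17*-2)=71, (-17*-25 - -12*35)=845; twice the area = |1452| = 1452; area = 726; boundary points = 2 + 1 + 1 + 1 + 5 = 10; strictly interior points = area - boundary/2 + 1 = 722; answer 722

722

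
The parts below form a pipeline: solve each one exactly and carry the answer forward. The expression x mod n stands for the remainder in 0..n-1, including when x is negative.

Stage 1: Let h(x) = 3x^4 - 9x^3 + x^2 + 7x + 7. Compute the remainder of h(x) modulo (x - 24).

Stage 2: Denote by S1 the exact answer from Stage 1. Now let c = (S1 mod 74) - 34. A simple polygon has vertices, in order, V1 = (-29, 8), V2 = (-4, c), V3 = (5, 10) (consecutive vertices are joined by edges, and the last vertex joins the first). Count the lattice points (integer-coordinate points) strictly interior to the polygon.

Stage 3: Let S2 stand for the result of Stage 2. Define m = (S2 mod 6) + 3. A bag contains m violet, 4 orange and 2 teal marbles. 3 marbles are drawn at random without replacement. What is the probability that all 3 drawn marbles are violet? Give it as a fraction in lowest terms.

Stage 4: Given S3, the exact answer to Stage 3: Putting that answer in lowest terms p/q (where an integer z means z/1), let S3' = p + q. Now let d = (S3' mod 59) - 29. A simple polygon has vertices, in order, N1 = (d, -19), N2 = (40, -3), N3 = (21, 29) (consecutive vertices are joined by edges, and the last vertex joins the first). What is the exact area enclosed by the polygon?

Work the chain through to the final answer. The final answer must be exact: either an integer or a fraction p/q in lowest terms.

Stage 1: remainder = value at the root: 3*(24)^4 - 9*(24)^3 + 1*(24)^2 + 7*(24)^1 + 7 = (995328) + (-124416) + (576) + (168) + (7) = 871663; answer 871663
Stage 2: S1 = 871663; c = -17; cross terms: (-29*-17 - -4*8)=525, (-4*10 - 5*-17)=45, (5*8 - -29*10)=330; twice the area = |900| = 900; area = 450; boundary points = 25 + 9 + 2 = 36; strictly interior points = area - boundary/2 + 1 = 433; answer 433
Stage 3: S2 = 433; m = 4; total draws C(10,3) = 120; favorable C(4,3) = 4; P = 1/30; answer 1/30
Stage 4: S3 = 1/30; threaded value p + q = 31; d = 2; cross terms: (2*-3 - 40*-19)=754, (40*29 - 21*-3)=1223, (21*-19 - 2*29)=-457; twice the area = |1520| = 1520; area = 760; answer 760

760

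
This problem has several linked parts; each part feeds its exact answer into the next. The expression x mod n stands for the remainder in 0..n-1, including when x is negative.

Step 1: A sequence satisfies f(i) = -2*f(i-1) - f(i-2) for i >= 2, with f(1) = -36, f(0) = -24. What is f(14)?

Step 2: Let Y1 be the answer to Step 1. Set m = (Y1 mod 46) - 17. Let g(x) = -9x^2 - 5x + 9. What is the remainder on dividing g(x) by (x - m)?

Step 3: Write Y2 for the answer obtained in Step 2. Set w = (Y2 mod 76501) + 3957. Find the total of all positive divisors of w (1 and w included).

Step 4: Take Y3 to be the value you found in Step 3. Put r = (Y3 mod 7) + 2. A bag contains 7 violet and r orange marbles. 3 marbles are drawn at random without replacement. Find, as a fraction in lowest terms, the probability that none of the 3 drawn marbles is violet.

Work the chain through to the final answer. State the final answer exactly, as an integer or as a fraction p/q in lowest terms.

1/120

Step 1: f(2) = -2*(-36) - 1*(-24) = 96; iterating: f(2)=96, f(3)=-156, f(4)=216, f(5)=-276, f(6)=336, f(7)=-396, f(8)=456, f(9)=-516, f(10)=576, f(11)=-636, f(12)=696, f(13)=-756, f(14)=816; answer 816
Step 2: Y1 = 816; m = 17; remainder = value at the root: -9*(17)^2 - 5*(17)^1 + 9 = (-2601) + (-85) + (9) = -2677; answer -2677
Step 3: Y2 = -2677; w = 77781; 77781 = 3 * 11 * 2357; sigma = (1 + 3) * (1 + 11) * (1 + 2357) = 4 * 12 * 2358 = 113184; answer 113184
Step 4: Y3 = 113184; r = 3; total draws C(10,3) = 120; favorable C(3,3) = 1; P = 1/120; answer 1/120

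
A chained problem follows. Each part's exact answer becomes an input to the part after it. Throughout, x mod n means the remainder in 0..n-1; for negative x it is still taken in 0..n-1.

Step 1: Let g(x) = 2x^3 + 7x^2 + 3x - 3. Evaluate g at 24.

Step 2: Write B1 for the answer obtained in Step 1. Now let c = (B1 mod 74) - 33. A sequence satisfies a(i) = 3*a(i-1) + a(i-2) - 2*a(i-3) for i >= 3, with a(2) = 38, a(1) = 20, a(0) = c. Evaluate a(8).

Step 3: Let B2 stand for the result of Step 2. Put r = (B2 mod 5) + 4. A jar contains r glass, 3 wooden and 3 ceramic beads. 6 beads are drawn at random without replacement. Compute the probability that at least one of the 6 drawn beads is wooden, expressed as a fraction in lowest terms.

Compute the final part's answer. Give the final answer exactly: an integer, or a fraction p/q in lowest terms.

Step 1: 2*(24)^3 + 7*(24)^2 + 3*(24)^1 - 3 = (27648) + (4032) + (72) + (-3) = 31749; answer 31749
Step 2: B1 = 31749; c = -30; a(3) = 3*(38) + 1*(20) - 2*(-30) = 194; iterating: a(3)=194, a(4)=580, a(5)=1858, a(6)=5766, a(7)=17996, a(8)=56038; answer 56038
Step 3: B2 = 56038; r = 7; total draws C(13,6) = 1716; complement C(10,6) = 210; favorable 1716 - 210 = 1506; P = 251/286; answer 251/286

251/286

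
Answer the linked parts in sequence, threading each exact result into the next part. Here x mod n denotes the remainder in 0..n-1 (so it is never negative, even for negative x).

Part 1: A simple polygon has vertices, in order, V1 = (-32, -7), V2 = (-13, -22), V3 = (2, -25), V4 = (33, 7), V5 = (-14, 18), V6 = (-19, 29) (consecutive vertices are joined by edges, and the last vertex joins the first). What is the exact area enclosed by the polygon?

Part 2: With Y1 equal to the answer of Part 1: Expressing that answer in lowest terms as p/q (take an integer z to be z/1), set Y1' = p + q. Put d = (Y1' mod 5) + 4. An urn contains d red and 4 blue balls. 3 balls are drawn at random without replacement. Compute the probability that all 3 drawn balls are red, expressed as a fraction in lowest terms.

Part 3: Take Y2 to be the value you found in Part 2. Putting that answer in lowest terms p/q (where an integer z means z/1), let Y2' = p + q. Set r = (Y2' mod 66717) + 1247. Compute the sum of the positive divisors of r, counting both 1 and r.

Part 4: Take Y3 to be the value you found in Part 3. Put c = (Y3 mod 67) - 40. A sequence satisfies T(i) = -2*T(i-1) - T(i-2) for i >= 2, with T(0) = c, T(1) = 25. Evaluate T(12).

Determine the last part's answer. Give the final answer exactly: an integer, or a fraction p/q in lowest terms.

129

Part 1: cross terms: (-32*-22 - -13*-7)=613, (-13*-25 - 2*-22)=369, (2*7 - 33*-25)=839, (33*18 - -14*7)=692, (-14*29 - -19*18)=-64, (-19*-7 - -32*29)=1061; twice the area = |3510| = 3510; area = 1755; answer 1755
Part 2: Y1 = 1755; threaded value p + q = 1756; d = 5; total draws C(9,3) = 84; favorable C(5,3) = 10; P = 5/42; answer 5/42
Part 3: Y2 = 5/42; threaded value p + q = 47; r = 1294; 1294 = 2 * 647; sigma = (1 + 2) * (1 + 647) = 3 * 648 = 1944; answer 1944
Part 4: Y3 = 1944; c = -39; T(2) = -2*(25) - 1*(-39) = -11; iterating: T(2)=-11, T(3)=-3, T(4)=17, T(5)=-31, T(6)=45, T(7)=-59, T(8)=73, T(9)=-87, T(10)=101, T(11)=-115, T(12)=129; answer 129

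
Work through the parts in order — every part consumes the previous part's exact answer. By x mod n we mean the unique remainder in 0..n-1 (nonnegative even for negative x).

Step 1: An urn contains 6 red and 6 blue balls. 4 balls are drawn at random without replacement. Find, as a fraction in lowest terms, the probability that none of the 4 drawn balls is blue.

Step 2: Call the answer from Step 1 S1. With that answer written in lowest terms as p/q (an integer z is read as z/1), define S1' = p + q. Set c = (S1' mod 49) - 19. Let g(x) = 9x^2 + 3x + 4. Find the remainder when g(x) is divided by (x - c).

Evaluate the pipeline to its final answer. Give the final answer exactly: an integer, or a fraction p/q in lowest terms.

2074

Step 1: total draws C(12,4) = 495; favorable C(6,4) = 15; P = 1/33; answer 1/33
Step 2: S1 = 1/33; threaded value p + q = 34; c = 15; remainder = value at the root: 9*(15)^2 + 3*(15)^1 + 4 = (2025) + (45) + (4) = 2074; answer 2074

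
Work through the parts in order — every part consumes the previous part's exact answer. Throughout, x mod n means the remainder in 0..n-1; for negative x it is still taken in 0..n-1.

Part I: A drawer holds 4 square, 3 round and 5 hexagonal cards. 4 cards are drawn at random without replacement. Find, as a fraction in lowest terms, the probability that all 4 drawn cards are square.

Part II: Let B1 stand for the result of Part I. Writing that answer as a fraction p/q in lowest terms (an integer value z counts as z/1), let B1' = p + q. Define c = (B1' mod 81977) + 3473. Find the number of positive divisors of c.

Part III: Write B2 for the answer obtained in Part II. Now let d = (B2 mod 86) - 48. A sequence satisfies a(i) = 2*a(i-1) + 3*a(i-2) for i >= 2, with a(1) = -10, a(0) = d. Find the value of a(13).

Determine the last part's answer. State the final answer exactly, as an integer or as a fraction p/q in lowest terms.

Part I: total draws C(12,4) = 495; favorable C(4,4) = 1; P = 1/495; answer 1/495
Part II: B1 = 1/495; threaded value p + q = 496; c = 3969; 3969 = 3^4 * 7^2; number of divisors = (4+1) * (2+1) = 15; answer 15
Part III: B2 = 15; d = -33; a(2) = 2*(-10) + 3*(-33) = -119; iterating: a(2)=-119, a(3)=-268, a(4)=-893, a(5)=-2590, a(6)=-7859, a(7)=-23488, a(8)=-70553, a(9)=-211570, a(10)=-634799, a(11)=-1904308, a(12)=-5713013, a(13)=-17138950; answer -17138950

-17138950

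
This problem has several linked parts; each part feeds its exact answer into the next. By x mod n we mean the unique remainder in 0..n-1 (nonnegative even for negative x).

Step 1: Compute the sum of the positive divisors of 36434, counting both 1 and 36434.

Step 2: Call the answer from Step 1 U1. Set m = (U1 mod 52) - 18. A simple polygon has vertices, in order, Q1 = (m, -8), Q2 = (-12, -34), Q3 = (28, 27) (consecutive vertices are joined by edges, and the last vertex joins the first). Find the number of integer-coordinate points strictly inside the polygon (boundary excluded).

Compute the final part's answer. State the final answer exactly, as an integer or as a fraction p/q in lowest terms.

Step 1: 36434 = 2 * 18217; sigma = (1 + 2) * (1 + 18217) = 3 * 18218 = 54654; answer 54654
Step 2: U1 = 54654; m = -16; cross terms: (-16*-34 - -12*-8)=448, (-12*27 - 28*-34)=628, (28*-8 - -16*27)=208; twice the area = |1284| = 1284; area = 642; boundary points = 2 + 1 + 1 = 4; strictly interior points = area - boundary/2 + 1 = 641; answer 641

641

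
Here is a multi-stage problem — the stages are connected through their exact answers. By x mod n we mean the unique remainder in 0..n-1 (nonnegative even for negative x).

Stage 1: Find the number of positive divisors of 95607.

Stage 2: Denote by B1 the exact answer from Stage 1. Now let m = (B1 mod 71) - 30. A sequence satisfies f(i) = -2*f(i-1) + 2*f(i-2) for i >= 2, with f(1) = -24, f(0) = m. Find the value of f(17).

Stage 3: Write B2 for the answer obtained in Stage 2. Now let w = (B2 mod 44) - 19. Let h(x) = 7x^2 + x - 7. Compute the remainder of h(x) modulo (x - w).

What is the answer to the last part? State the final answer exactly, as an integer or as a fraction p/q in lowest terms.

Stage 1: 95607 = 3^3 * 3541; number of divisors = (3+1) * (1+1) = 8; answer 8
Stage 2: B1 = 8; m = -22; f(2) = -2*(-24) + 2*(-22) = 4; iterating: f(2)=4, f(3)=-56, f(4)=120, f(5)=-352, f(6)=944, f(7)=-2592, f(8)=7072, f(9)=-19328, f(10)=52800, f(11)=-144256, f(12)=394112, f(13)=-1076736, f(14)=2941696, f(15)=-8036864, f(16)=21957120, f(17)=-59987968; answer -59987968
Stage 3: B2 = -59987968; w = -15; remainder = value at the root: 7*(-15)^2 + 1*(-15)^1 - 7 = (1575) + (-15) + (-7) = 1553; answer 1553

1553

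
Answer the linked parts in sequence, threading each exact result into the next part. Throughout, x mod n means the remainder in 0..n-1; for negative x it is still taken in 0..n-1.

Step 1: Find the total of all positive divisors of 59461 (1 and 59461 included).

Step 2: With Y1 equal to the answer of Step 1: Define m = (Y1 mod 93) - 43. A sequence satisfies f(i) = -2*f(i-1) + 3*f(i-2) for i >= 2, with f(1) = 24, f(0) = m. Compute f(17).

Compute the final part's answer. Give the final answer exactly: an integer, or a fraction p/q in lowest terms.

Step 1: 59461 = 97 * 613; sigma = (1 + 97) * (1 + 613) = 98 * 614 = 60172; answer 60172
Step 2: Y1 = 60172; m = -42; f(2) = -2*(24) + 3*(-42) = -174; iterating: f(2)=-174, f(3)=420, f(4)=-1362, f(5)=3984, f(6)=-12054, f(7)=36060, f(8)=-108282, f(9)=324744, f(10)=-974334, f(11)=2922900, f(12)=-8768802, f(13)=26306304, f(14)=-78919014, f(15)=236756940, f(16)=-710270922, f(17)=2130812664; answer 2130812664

2130812664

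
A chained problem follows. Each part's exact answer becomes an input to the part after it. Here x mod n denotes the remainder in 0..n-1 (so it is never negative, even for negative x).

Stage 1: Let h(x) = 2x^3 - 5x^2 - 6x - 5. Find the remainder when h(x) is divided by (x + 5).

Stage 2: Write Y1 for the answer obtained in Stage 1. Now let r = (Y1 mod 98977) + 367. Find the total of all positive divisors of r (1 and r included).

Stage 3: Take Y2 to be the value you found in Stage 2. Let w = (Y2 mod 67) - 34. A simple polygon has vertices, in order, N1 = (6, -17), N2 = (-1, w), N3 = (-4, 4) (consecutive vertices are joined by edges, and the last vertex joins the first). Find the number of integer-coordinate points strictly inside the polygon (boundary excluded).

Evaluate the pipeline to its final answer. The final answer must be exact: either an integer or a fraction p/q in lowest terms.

51

Stage 1: remainder = value at the root: 2*(-5)^3 - 5*(-5)^2 - 6*(-5)^1 - 5 = (-250) + (-125) + (30) + (-5) = -350; answer -350
Stage 2: Y1 = -350; r = 98994; 98994 = 2 * 3 * 7 * 2357; sigma = (1 + 2) * (1 + 3) * (1 + 7) * (1 + 2357) = 3 * 4 * 8 * 2358 = 226368; answer 226368
Stage 3: Y2 = 226368; w = 8; cross terms: (6*8 - -1*-17)=31, (-1*4 - -4*8)=28, (-4*-17 - 6*4)=44; twice the area = |103| = 103; area = 103/2; boundary points = 1 + 1 + 1 = 3; strictly interior points = area - boundary/2 + 1 = 51; answer 51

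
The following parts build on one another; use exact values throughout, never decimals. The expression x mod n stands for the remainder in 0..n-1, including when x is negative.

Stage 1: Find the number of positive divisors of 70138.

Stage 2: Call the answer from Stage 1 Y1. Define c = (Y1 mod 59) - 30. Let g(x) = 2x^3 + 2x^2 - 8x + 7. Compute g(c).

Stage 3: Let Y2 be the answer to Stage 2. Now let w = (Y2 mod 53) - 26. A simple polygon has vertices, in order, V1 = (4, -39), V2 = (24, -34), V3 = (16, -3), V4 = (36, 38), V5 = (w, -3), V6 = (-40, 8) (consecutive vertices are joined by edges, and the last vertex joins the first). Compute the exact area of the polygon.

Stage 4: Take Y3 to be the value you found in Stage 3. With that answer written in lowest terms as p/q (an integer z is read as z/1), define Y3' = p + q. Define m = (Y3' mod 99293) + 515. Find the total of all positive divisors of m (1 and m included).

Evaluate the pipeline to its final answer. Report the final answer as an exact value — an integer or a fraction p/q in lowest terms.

4320

Stage 1: 70138 = 2 * 35069; number of divisors = (1+1) * (1+1) = 4; answer 4
Stage 2: Y1 = 4; c = -26; 2*(-26)^3 + 2*(-26)^2 - 8*(-26)^1 + 7 = (-35152) + (1352) + (208) + (7) = -33585; answer -33585
Stage 3: Y2 = -33585; w = -9; cross terms: (4*-34 - 24*-39)=800, (24*-3 - 16*-34)=472, (16*38 - 36*-3)=716, (36*-3 - -9*38)=234, (-9*8 - -40*-3)=-192, (-40*-39 - 4*8)=1528; twice the area = |3558| = 3558; area = 1779; answer 1779
Stage 4: Y3 = 1779; threaded value p + q = 1780; m = 2295; 2295 = 3^3 * 5 * 17; sigma = (1 + 3 + 9 + 27) * (1 + 5) * (1 + 17) = 40 * 6 * 18 = 4320; answer 4320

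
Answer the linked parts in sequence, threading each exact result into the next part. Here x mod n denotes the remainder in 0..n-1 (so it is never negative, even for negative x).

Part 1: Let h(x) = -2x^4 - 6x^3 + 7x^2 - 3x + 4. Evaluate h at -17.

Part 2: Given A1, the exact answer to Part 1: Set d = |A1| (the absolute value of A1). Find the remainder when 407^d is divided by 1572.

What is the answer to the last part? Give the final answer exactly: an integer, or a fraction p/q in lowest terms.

Part 1: -2*(-17)^4 - 6*(-17)^3 + 7*(-17)^2 - 3*(-17)^1 + 4 = (-167042) + (29478) + (2023) + (51) + (4) = -135486; answer -135486
Part 2: A1 = -135486; d = 135486; squarings mod 1572: 407^1=407, 407^2=589, 407^4=1081, 407^8=565, 407^16=109, 407^32=877, 407^64=421, 407^128=1177, 407^256=397, 407^512=409, 407^1024=649, 407^2048=1477, 407^4096=1165, 407^8192=589, 407^16384=1081, 407^32768=565, 407^65536=109, 407^131072=877; 407^135486 = 407^2 * 407^4 * 407^8 * 407^16 * 407^32 * 407^256 * 407^4096 * 407^131072 = 1237 (mod 1572); answer 1237

1237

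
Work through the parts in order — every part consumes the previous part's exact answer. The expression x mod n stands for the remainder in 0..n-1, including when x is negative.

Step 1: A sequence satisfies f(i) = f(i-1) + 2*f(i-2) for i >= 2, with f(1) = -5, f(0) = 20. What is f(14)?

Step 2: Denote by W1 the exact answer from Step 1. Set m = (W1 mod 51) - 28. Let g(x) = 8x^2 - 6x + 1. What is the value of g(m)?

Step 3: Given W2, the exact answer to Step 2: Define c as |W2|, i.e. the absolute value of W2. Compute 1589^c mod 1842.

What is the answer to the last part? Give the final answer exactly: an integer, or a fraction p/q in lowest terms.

Step 1: f(2) = 1*(-5) + 2*(20) = 35; iterating: f(2)=35, f(3)=25, f(4)=95, f(5)=145, f(6)=335, f(7)=625, f(8)=1295, f(9)=2545, f(10)=5135, f(11)=10225, f(12)=20495, f(13)=40945, f(14)=81935; answer 81935
Step 2: W1 = 81935; m = 1; 8*(1)^2 - 6*(1)^1 + 1 = (8) + (-6) + (1) = 3; answer 3
Step 3: W2 = 3; c = 3; squarings mod 1842: 1589^1=1589, 1589^2=1381; 1589^3 = 1589^1 * 1589^2 = 587 (mod 1842); answer 587

587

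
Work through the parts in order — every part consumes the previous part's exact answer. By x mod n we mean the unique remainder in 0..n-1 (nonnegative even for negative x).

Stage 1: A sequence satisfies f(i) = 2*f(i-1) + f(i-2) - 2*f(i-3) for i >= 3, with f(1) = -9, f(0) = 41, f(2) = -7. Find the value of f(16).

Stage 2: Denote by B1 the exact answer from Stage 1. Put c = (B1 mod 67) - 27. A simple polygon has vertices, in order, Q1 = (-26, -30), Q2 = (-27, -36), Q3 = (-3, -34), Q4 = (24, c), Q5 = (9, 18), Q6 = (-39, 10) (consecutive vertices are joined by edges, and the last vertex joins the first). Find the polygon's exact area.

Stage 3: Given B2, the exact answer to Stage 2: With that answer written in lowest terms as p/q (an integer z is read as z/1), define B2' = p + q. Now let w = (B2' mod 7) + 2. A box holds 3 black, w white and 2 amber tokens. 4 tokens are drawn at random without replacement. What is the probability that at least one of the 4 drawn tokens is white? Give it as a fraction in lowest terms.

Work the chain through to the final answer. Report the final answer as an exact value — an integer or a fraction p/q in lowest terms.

Stage 1: f(3) = 2*(-7) + 1*(-9) - 2*(41) = -105; iterating: f(3)=-105, f(4)=-199, f(5)=-489, f(6)=-967, f(7)=-2025, f(8)=-4039, f(9)=-8169, f(10)=-16327, f(11)=-32745, f(12)=-65479, f(13)=-131049, f(14)=-262087, f(15)=-524265, f(16)=-1048519; answer -1048519
Stage 2: B1 = -1048519; c = 4; cross terms: (-26*-36 - -27*-30)=126, (-27*-34 - -3*-36)=810, (-3*4 - 24*-34)=804, (24*18 - 9*4)=396, (9*10 - -39*18)=792, (-39*-30 - -26*10)=1430; twice the area = |4358| = 4358; area = 2179; answer 2179
Stage 3: B2 = 2179; threaded value p + q = 2180; w = 5; total draws C(10,4) = 210; complement C(5,4) = 5; favorable 210 - 5 = 205; P = 41/42; answer 41/42

41/42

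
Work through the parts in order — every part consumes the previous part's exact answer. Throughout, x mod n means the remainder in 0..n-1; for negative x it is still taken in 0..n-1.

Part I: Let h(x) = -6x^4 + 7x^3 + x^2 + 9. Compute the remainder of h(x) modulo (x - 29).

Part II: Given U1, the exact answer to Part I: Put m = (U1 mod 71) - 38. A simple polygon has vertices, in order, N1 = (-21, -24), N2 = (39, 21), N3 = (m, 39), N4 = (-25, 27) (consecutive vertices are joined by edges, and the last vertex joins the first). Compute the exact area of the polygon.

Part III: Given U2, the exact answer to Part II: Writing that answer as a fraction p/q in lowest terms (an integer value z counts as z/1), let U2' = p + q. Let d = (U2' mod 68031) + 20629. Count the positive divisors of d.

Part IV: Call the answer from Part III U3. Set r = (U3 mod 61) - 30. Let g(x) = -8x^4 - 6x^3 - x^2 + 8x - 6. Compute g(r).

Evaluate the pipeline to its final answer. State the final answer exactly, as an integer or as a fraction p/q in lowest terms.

-3551242

Part I: remainder = value at the root: -6*(29)^4 + 7*(29)^3 + 1*(29)^2 + 9 = (-4243686) + (170723) + (841) + (9) = -4072113; answer -4072113
Part II: U1 = -4072113; m = -17; cross terms: (-21*21 - 39*-24)=495, (39*39 - -17*21)=1878, (-17*27 - -25*39)=516, (-25*-24 - -21*27)=1167; twice the area = |4056| = 4056; area = 2028; answer 2028
Part III: U2 = 2028; threaded value p + q = 2029; d = 22658; 22658 = 2 * 11329; number of divisors = (1+1) * (1+1) = 4; answer 4
Part IV: U3 = 4; r = -26; -8*(-26)^4 - 6*(-26)^3 - 1*(-26)^2 + 8*(-26)^1 - 6 = (-3655808) + (105456) + (-676) + (-208) + (-6) = -3551242; answer -3551242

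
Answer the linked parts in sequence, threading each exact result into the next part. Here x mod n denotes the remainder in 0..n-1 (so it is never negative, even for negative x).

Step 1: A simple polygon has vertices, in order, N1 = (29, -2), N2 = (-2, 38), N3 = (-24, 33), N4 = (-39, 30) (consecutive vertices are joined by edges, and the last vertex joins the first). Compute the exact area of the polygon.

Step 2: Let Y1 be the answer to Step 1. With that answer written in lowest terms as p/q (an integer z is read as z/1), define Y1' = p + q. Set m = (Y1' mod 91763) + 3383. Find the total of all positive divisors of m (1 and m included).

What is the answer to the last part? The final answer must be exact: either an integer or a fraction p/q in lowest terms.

11160

Step 1: cross terms: (29*38 - -2*-2)=1098, (-2*33 - -24*38)=846, (-24*30 - -39*33)=567, (-39*-2 - 29*30)=-792; twice the area = |1719| = 1719; area = 1719/2; answer 1719/2
Step 2: Y1 = 1719/2; threaded value p + q = 1721; m = 5104; 5104 = 2^4 * 11 * 29; sigma = (1 + 2 + 4 + 8 + 16) * (1 + 11) * (1 + 29) = 31 * 12 * 30 = 11160; answer 11160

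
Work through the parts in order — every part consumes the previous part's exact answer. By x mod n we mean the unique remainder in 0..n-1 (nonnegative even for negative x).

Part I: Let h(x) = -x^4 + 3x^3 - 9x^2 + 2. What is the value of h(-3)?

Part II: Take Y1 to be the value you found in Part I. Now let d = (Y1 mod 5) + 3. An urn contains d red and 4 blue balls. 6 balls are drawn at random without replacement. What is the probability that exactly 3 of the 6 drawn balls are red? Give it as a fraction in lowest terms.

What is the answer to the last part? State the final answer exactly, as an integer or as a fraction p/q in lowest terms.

10/33

Part I: -1*(-3)^4 + 3*(-3)^3 - 9*(-3)^2 + 2 = (-81) + (-81) + (-81) + (2) = -241; answer -241
Part II: Y1 = -241; d = 7; total draws C(11,6) = 462; favorable C(7,3)*C(4,3) = 140; P = 10/33; answer 10/33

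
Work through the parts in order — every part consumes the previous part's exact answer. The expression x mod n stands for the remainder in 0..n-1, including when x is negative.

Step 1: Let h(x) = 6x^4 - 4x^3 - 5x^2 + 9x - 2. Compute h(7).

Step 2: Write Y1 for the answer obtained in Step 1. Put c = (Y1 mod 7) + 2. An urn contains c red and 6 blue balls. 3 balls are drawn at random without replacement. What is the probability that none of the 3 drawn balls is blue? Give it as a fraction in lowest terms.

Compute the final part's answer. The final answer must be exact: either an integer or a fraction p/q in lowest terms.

Step 1: 6*(7)^4 - 4*(7)^3 - 5*(7)^2 + 9*(7)^1 - 2 = (14406) + (-1372) + (-245) + (63) + (-2) = 12850; answer 12850
Step 2: Y1 = 12850; c = 7; total draws C(13,3) = 286; favorable C(7,3) = 35; P = 35/286; answer 35/286

35/286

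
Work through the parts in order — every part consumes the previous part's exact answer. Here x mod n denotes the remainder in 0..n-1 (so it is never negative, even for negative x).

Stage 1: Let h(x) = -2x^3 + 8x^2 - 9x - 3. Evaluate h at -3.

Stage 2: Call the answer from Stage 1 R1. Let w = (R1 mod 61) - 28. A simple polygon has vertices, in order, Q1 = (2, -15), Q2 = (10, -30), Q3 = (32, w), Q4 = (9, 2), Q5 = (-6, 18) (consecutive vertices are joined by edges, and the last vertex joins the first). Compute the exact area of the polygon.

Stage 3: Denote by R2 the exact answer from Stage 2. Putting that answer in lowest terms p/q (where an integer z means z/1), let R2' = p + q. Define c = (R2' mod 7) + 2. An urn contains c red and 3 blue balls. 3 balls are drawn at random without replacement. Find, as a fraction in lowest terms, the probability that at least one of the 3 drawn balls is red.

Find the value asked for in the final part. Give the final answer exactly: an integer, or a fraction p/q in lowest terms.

Stage 1: -2*(-3)^3 + 8*(-3)^2 - 9*(-3)^1 - 3 = (54) + (72) + (27) + (-3) = 150; answer 150
Stage 2: R1 = 150; w = 0; cross terms: (2*-30 - 10*-15)=90, (10*0 - 32*-30)=960, (32*2 - 9*0)=64, (9*18 - -6*2)=174, (-6*-15 - 2*18)=54; twice the area = |1342| = 1342; area = 671; answer 671
Stage 3: R2 = 671; threaded value p + q = 672; c = 2; total draws C(5,3) = 10; complement C(3,3) = 1; favorable 10 - 1 = 9; P = 9/10; answer 9/10

9/10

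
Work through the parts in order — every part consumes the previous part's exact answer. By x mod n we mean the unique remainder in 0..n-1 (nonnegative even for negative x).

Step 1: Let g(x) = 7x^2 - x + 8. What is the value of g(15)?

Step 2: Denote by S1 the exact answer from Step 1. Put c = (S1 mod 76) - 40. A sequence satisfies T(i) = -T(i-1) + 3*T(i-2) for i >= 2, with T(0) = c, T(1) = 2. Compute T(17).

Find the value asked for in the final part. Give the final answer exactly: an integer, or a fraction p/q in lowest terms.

Step 1: 7*(15)^2 - 1*(15)^1 + 8 = (1575) + (-15) + (8) = 1568; answer 1568
Step 2: S1 = 1568; c = 8; T(2) = -1*(2) + 3*(8) = 22; iterating: T(2)=22, T(3)=-16, T(4)=82, T(5)=-130, T(6)=376, T(7)=-766, T(8)=1894, T(9)=-4192, T(10)=9874, T(11)=-22450, T(12)=52072, T(13)=-119422, T(14)=275638, T(15)=-633904, T(16)=1460818, T(17)=-3362530; answer -3362530

-3362530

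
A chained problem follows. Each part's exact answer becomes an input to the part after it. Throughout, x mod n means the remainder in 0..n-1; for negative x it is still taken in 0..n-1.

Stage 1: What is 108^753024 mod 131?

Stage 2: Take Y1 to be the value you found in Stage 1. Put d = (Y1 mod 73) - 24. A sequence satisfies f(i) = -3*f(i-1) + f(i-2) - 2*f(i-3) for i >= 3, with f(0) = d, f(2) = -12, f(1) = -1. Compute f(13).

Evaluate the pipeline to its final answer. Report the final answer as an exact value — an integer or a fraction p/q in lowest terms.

17721919

Stage 1: squarings mod 131: 108^1=108, 108^2=5, 108^4=25, 108^8=101, 108^16=114, 108^32=27, 108^64=74, 108^128=105, 108^256=21, 108^512=48, 108^1024=77, 108^2048=34, 108^4096=108, 108^8192=5, 108^16384=25, 108^32768=101, 108^65536=114, 108^131072=27, 108^262144=74, 108^524288=105; 108^753024 = 108^128 * 108^256 * 108^1024 * 108^2048 * 108^4096 * 108^8192 * 108^16384 * 108^65536 * 108^131072 * 108^524288 = 74 (mod 131); answer 74
Stage 2: Y1 = 74; d = -23; f(3) = -3*(-12) + 1*(-1) - 2*(-23) = 81; iterating: f(3)=81, f(4)=-253, f(5)=864, f(6)=-3007, f(7)=10391, f(8)=-35908, f(9)=124129, f(10)=-429077, f(11)=1483176, f(12)=-5126863, f(13)=17721919; answer 17721919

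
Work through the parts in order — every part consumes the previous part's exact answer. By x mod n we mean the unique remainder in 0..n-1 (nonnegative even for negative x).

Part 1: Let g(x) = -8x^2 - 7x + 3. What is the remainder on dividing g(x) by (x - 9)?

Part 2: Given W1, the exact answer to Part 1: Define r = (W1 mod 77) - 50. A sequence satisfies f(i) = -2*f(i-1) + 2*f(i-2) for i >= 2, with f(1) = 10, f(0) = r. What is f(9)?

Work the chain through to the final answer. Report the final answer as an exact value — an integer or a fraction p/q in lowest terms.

2976

Part 1: remainder = value at the root: -8*(9)^2 - 7*(9)^1 + 3 = (-648) + (-63) + (3) = -708; answer -708
Part 2: W1 = -708; r = 12; f(2) = -2*(10) + 2*(12) = 4; iterating: f(2)=4, f(3)=12, f(4)=-16, f(5)=56, f(6)=-144, f(7)=400, f(8)=-1088, f(9)=2976; answer 2976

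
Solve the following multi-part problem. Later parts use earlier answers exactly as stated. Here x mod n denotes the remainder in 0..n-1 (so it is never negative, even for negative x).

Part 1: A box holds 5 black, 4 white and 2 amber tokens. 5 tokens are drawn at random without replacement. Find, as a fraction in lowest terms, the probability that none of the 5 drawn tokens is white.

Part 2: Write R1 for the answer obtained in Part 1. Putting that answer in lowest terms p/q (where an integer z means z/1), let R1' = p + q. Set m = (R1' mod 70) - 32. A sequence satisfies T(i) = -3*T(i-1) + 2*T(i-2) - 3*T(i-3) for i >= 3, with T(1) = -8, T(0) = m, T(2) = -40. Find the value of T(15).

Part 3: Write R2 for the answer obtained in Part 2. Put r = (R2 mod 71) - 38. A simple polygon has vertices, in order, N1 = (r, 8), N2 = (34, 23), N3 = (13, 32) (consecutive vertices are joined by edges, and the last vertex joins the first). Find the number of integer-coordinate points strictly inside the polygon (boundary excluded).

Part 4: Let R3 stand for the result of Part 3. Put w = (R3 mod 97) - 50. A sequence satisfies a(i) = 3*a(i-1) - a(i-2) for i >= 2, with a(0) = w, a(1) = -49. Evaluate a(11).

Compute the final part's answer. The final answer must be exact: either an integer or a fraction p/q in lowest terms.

-942254

Part 1: total draws C(11,5) = 462; favorable C(7,5) = 21; P = 1/22; answer 1/22
Part 2: R1 = 1/22; threaded value p + q = 23; m = -9; T(3) = -3*(-40) + 2*(-8) - 3*(-9) = 131; iterating: T(3)=131, T(4)=-449, T(5)=1729, T(6)=-6478, T(7)=24239, T(8)=-90860, T(9)=340492, T(10)=-1275913, T(11)=4781303, T(12)=-17917211, T(13)=67141978, T(14)=-251604265, T(15)=942848384; answer 942848384
Part 3: R2 = 942848384; r = 12; cross terms: (12*23 - 34*8)=4, (34*32 - 13*23)=789, (13*8 - 12*32)=-280; twice the area = |513| = 513; area = 513/2; boundary points = 1 + 3 + 1 = 5; strictly interior points = area - boundary/2 + 1 = 255; answer 255
Part 4: R3 = 255; w = 11; a(2) = 3*(-49) - 1*(11) = -158; iterating: a(2)=-158, a(3)=-425, a(4)=-1117, a(5)=-2926, a(6)=-7661, a(7)=-20057, a(8)=-52510, a(9)=-137473, a(10)=-359909, a(11)=-942254; answer -942254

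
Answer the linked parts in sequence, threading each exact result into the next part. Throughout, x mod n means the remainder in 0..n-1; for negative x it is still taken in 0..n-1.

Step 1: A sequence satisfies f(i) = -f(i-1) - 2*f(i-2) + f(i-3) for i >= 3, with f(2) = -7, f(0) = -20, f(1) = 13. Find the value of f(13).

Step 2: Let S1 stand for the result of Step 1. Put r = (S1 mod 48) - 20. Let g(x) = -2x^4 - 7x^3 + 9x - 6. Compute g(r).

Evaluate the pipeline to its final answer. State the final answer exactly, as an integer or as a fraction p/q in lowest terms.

Step 1: f(3) = -1*(-7) - 2*(13) + 1*(-20) = -39; iterating: f(3)=-39, f(4)=66, f(5)=5, f(6)=-176, f(7)=232, f(8)=125, f(9)=-765, f(10)=747, f(11)=908, f(12)=-3167, f(13)=2098; answer 2098
Step 2: S1 = 2098; r = 14; -2*(14)^4 - 7*(14)^3 + 9*(14)^1 - 6 = (-76832) + (-19208) + (126) + (-6) = -95920; answer -95920

-95920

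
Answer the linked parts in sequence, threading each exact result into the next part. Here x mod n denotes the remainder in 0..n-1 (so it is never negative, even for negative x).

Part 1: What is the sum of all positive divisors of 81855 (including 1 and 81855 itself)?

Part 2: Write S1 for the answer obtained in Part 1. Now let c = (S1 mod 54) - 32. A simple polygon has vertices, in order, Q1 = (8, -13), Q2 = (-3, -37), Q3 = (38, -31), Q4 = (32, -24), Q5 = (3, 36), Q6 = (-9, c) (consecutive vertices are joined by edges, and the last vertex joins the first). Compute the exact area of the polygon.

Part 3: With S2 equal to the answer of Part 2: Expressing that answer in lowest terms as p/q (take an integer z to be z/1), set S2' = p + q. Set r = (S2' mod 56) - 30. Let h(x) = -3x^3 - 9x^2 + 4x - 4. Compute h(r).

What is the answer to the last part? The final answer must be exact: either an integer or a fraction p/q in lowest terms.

Part 1: 81855 = 3^2 * 5 * 17 * 107; sigma = (1 + 3 + 9) * (1 + 5) * (1 + 17) * (1 + 107) = 13 * 6 * 18 * 108 = 151632; answer 151632
Part 2: S1 = 151632; c = -32; cross terms: (8*-37 - -3*-13)=-335, (-3*-31 - 38*-37)=1499, (38*-24 - 32*-31)=80, (32*36 - 3*-24)=1224, (3*-32 - -9*36)=228, (-9*-13 - 8*-32)=373; twice the area = |3069| = 3069; area = 3069/2; answer 3069/2
Part 3: S2 = 3069/2; threaded value p + q = 3071; r = 17; -3*(17)^3 - 9*(17)^2 + 4*(17)^1 - 4 = (-14739) + (-2601) + (68) + (-4) = -17276; answer -17276

-17276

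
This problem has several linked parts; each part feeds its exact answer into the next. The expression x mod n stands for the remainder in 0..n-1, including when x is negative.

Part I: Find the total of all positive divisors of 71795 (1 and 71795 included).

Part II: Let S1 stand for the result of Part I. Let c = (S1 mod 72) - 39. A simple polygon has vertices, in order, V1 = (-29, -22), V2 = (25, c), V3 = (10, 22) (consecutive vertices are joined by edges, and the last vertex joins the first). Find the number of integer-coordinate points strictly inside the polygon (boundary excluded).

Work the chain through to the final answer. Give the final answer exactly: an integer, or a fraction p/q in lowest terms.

Part I: 71795 = 5 * 83 * 173; sigma = (1 + 5) * (1 + 83) * (1 + 173) = 6 * 84 * 174 = 87696; answer 87696
Part II: S1 = 87696; c = -39; cross terms: (-29*-39 - 25*-22)=1681, (25*22 - 10*-39)=940, (10*-22 - -29*22)=418; twice the area = |3039| = 3039; area = 3039/2; boundary points = 1 + 1 + 1 = 3; strictly interior points = area - boundary/2 + 1 = 1519; answer 1519

1519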